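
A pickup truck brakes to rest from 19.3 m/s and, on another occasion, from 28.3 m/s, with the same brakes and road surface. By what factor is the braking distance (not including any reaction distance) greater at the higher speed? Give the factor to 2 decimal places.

Factor ≈ 2.15

Braking distance d = v²/(2a), so with a fixed, d ∝ v².
Factor = (28.3/19.3)² = 1.4663² = 2.1500.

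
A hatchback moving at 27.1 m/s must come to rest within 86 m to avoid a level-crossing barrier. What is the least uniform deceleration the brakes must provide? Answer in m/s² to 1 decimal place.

Required deceleration ≈ 4.3 m/s²

v² = 2a·d ⇒ a = v²/(2d) = 27.1000² / (2 × 86.000) = 734.410 / 172.000 = 4.2698 m/s².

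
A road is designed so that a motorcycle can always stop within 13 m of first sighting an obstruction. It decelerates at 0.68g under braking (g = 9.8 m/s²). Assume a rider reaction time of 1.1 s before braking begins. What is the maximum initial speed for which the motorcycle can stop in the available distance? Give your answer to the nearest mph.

a = 0.68 × 9.8 = 6.664 m/s².
Stopping distance: v·t_r + v²/(2a) = 13 with t_r = 1.1 s and a = 6.664 m/s².
So v² + 14.661 v − 173.26 = 0.
Positive root: v = −a·t_r + √((a·t_r)² + 2a·d) = −7.330 + √(53.729 + 173.26) = 7.7362 m/s.
7.7362 m/s ÷ 0.44704 = 17.305 mph.

Maximum speed ≈ 17 mph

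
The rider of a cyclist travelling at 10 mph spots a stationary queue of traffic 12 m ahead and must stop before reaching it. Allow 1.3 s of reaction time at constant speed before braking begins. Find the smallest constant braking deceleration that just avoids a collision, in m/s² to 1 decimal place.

Required deceleration ≈ 1.6 m/s²

10 mph × 0.44704 = 4.4704 m/s.
Distance covered during reaction = 4.4704 × 1.3 = 5.812 m.
Distance available for braking: 12 − 5.812 = 6.188 m.
v² = 2a·d ⇒ a = v²/(2d) = 4.4704² / (2 × 6.188) = 19.984 / 12.376 = 1.6147 m/s².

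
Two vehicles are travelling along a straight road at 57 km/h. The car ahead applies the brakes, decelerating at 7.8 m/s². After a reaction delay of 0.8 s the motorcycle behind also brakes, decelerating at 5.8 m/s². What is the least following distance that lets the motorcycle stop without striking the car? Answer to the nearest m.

Minimum gap ≈ 18 m

57 km/h ÷ 3.6 = 15.8333 m/s.
Leader travels v²/(2a_L) = 250.693 / 15.600 = 16.070 m before stopping.
Follower covers v·t_r = 15.8333 × 0.8 = 12.667 m while reacting, then v²/(2a_F) = 250.693 / 11.600 = 21.611 m while braking, for a total of 12.667 + 21.611 = 34.278 m.
Since a_F ≤ a_L and the follower starts braking later, the follower is never slower than the leader, so the closest approach is when both have stopped.
Minimum gap = 34.278 − 16.070 = 18.208 m.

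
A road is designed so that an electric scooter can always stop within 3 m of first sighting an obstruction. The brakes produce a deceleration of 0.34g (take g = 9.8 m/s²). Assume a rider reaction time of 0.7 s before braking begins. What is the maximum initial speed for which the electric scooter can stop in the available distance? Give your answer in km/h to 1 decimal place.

a = 0.34 × 9.8 = 3.332 m/s².
Stopping distance: v·t_r + v²/(2a) = 3 with t_r = 0.7 s and a = 3.332 m/s².
So v² + 4.665 v − 19.99 = 0.
Positive root: v = −a·t_r + √((a·t_r)² + 2a·d) = −2.332 + √(5.438 + 19.99) = 2.7106 m/s.
2.7106 m/s × 3.6 = 9.758 km/h.

Maximum speed ≈ 9.8 km/h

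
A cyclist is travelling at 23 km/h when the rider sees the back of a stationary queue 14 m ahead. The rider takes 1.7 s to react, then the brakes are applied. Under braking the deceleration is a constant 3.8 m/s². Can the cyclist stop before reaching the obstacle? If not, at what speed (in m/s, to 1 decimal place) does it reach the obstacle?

No — it strikes the obstacle at 4.1 m/s

23 km/h ÷ 3.6 = 6.3889 m/s.
Reaction distance = 6.3889 × 1.7 = 10.861 m.
Braking distance needed to stop: v²/(2a) = 40.818 / 7.600 = 5.371 m, so total needed = 10.861 + 5.371 = 16.232 m > 14 m — it cannot stop.
Distance remaining when braking begins: 14 − 10.861 = 3.139 m.
v² = v₀² − 2a·d = 40.818 − 2 × 3.800 × 3.139 = 16.962 m²/s².
v = √16.962 = 4.118 m/s.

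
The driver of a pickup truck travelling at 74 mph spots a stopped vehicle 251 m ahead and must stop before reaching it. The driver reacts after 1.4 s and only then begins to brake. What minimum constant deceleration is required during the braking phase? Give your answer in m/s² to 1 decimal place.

74 mph × 0.44704 = 33.0810 m/s.
Distance covered during reaction = 33.0810 × 1.4 = 46.313 m.
Distance available for braking: 251 − 46.313 = 204.687 m.
v² = 2a·d ⇒ a = v²/(2d) = 33.0810² / (2 × 204.687) = 1094.353 / 409.374 = 2.6732 m/s².

Required deceleration ≈ 2.7 m/s²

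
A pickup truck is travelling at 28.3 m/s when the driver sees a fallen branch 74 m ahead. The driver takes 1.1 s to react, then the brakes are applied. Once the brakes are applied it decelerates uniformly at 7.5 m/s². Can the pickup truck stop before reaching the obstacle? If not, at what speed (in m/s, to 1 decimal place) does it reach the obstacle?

Reaction distance = 28.3000 × 1.1 = 31.130 m.
Braking distance needed to stop: v²/(2a) = 800.890 / 15.000 = 53.393 m, so total needed = 31.130 + 53.393 = 84.523 m > 74 m — it cannot stop.
Distance remaining when braking begins: 74 − 31.130 = 42.870 m.
v² = v₀² − 2a·d = 800.890 − 2 × 7.500 × 42.870 = 157.840 m²/s².
v = √157.840 = 12.563 m/s.

No — it strikes the obstacle at 12.6 m/s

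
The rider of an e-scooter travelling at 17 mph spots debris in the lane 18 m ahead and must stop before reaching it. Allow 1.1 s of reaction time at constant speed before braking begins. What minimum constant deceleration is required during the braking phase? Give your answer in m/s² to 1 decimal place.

17 mph × 0.44704 = 7.5997 m/s.
Distance covered during reaction = 7.5997 × 1.1 = 8.360 m.
Distance available for braking: 18 − 8.360 = 9.640 m.
v² = 2a·d ⇒ a = v²/(2d) = 7.5997² / (2 × 9.640) = 57.755 / 19.280 = 2.9956 m/s².

Required deceleration ≈ 3.0 m/s²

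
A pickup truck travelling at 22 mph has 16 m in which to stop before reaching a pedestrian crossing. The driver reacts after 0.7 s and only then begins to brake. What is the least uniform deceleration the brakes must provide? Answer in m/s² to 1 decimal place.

Required deceleration ≈ 5.3 m/s²

22 mph × 0.44704 = 9.8349 m/s.
Distance covered during reaction = 9.8349 × 0.7 = 6.884 m.
Distance available for braking: 16 − 6.884 = 9.116 m.
v² = 2a·d ⇒ a = v²/(2d) = 9.8349² / (2 × 9.116) = 96.725 / 18.232 = 5.3052 m/s².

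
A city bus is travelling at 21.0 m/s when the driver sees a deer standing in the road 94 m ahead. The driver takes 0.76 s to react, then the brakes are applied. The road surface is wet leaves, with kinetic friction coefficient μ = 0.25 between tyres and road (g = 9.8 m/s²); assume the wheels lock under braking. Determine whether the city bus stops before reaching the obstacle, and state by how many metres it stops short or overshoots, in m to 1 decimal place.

a = μg = 0.25 × 9.8 = 2.450 m/s².
Reaction distance = 21.0000 × 0.76 = 15.960 m.
Braking distance = v²/(2a) = 441.000 / 4.900 = 90.000 m.
Total stopping distance = 15.960 + 90.000 = 105.960 m, vs 94 m available — it cannot stop in time and overshoots by 105.960 − 94 = 11.960 m.

No — it overshoots by 12.0 m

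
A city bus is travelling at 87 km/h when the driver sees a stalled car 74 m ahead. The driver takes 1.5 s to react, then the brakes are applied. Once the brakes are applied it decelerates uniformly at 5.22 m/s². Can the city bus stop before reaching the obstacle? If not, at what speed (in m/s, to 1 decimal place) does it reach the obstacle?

No — it strikes the obstacle at 13.8 m/s

87 km/h ÷ 3.6 = 24.1667 m/s.
Reaction distance = 24.1667 × 1.5 = 36.250 m.
Braking distance needed to stop: v²/(2a) = 584.029 / 10.440 = 55.941 m, so total needed = 36.250 + 55.941 = 92.191 m > 74 m — it cannot stop.
Distance remaining when braking begins: 74 − 36.250 = 37.750 m.
v² = v₀² − 2a·d = 584.029 − 2 × 5.220 × 37.750 = 189.919 m²/s².
v = √189.919 = 13.781 m/s.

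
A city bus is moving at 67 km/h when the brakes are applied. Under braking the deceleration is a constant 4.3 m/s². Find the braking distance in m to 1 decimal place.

67 km/h ÷ 3.6 = 18.6111 m/s.
Braking distance = v²/(2a) = 18.6111² / (2 × 4.300) = 346.373 / 8.600 = 40.276 m.

Braking distance ≈ 40.3 m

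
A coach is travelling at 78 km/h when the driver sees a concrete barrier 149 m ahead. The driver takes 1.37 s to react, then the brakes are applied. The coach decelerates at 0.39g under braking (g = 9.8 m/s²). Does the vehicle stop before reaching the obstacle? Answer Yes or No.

Yes

78 km/h ÷ 3.6 = 21.6667 m/s.
a = 0.39 × 9.8 = 3.822 m/s².
Reaction distance = 21.6667 × 1.37 = 29.683 m.
Braking distance = v²/(2a) = 469.446 / 7.644 = 61.414 m.
Total stopping distance = 29.683 + 61.414 = 91.097 m, vs 149 m available — it stops with 149 − 91.097 = 57.903 m to spare.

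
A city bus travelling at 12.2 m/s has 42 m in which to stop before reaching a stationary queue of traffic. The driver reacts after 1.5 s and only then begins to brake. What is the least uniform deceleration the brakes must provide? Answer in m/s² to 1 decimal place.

Required deceleration ≈ 3.1 m/s²

Distance covered during reaction = 12.2000 × 1.5 = 18.300 m.
Distance available for braking: 42 − 18.300 = 23.700 m.
v² = 2a·d ⇒ a = v²/(2d) = 12.2000² / (2 × 23.700) = 148.840 / 47.400 = 3.1401 m/s².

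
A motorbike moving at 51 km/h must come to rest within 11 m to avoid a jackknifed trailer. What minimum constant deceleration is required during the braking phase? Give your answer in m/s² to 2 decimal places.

51 km/h ÷ 3.6 = 14.1667 m/s.
v² = 2a·d ⇒ a = v²/(2d) = 14.1667² / (2 × 11.000) = 200.695 / 22.000 = 9.1225 m/s².

Required deceleration ≈ 9.12 m/s²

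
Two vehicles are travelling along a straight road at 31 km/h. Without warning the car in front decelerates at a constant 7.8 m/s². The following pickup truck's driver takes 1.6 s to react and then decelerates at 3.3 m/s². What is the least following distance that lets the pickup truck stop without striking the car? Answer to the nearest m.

31 km/h ÷ 3.6 = 8.6111 m/s.
Leader travels v²/(2a_L) = 74.151 / 15.600 = 4.753 m before stopping.
Follower covers v·t_r = 8.6111 × 1.6 = 13.778 m while reacting, then v²/(2a_F) = 74.151 / 6.600 = 11.235 m while braking, for a total of 13.778 + 11.235 = 25.013 m.
Since a_F ≤ a_L and the follower starts braking later, the follower is never slower than the leader, so the closest approach is when both have stopped.
Minimum gap = 25.013 − 4.753 = 20.260 m.

Minimum gap ≈ 20 m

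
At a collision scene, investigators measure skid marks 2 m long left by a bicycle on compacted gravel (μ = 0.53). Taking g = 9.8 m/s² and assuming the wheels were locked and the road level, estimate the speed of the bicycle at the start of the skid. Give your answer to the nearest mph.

Initial speed ≈ 10 mph

Deceleration a = μg = 0.53 × 9.8 = 5.194 m/s².
v = √(2a·d) = √(2 × 5.194 × 2) = √20.776 = 4.5581 m/s.
= 4.5581 ÷ 0.44704 = 10.196 mph.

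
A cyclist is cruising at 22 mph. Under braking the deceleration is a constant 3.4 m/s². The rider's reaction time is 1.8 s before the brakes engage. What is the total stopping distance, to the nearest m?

Total stopping distance ≈ 32 m

22 mph × 0.44704 = 9.8349 m/s.
Reaction distance = v·t_r = 9.8349 × 1.8 = 17.703 m.
Braking distance = v²/(2a) = 9.8349² / (2 × 3.400) = 96.725 / 6.800 = 14.224 m.
Total = 17.703 + 14.224 = 31.927 m.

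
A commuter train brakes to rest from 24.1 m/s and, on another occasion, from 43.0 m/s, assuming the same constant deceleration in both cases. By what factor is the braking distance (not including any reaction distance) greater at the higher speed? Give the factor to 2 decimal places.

Factor ≈ 3.18

Braking distance d = v²/(2a), so with a fixed, d ∝ v².
Factor = (43.0/24.1)² = 1.7842² = 3.1834.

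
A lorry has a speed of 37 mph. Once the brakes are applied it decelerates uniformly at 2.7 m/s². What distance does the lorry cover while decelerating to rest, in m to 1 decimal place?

37 mph × 0.44704 = 16.5405 m/s.
Braking distance = v²/(2a) = 16.5405² / (2 × 2.700) = 273.588 / 5.400 = 50.664 m.

Braking distance ≈ 50.7 m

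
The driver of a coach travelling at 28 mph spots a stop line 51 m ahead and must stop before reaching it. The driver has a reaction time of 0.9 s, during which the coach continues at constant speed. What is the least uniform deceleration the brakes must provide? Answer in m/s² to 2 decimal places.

28 mph × 0.44704 = 12.5171 m/s.
Distance covered during reaction = 12.5171 × 0.9 = 11.265 m.
Distance available for braking: 51 − 11.265 = 39.735 m.
v² = 2a·d ⇒ a = v²/(2d) = 12.5171² / (2 × 39.735) = 156.678 / 79.470 = 1.9715 m/s².

Required deceleration ≈ 1.97 m/s²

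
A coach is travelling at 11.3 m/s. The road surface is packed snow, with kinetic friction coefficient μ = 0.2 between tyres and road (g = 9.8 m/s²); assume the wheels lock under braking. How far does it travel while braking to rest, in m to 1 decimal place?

Braking distance ≈ 32.6 m

a = μg = 0.2 × 9.8 = 1.960 m/s².
Braking distance = v²/(2a) = 11.3000² / (2 × 1.960) = 127.690 / 3.920 = 32.574 m.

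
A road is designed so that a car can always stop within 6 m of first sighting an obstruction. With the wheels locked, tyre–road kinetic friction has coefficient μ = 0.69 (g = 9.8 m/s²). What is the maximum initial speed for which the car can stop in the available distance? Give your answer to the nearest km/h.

Maximum speed ≈ 32 km/h

a = μg = 0.69 × 9.8 = 6.762 m/s².
v²/(2a) = d ⇒ v = √(2 × 6.762 × 6) = √81.14 = 9.0078 m/s.
9.0078 m/s × 3.6 = 32.428 km/h.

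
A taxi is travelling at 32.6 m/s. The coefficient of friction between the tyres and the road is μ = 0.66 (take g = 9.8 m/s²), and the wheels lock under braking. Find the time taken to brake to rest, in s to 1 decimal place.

Braking time ≈ 5.0 s

a = μg = 0.66 × 9.8 = 6.468 m/s².
Braking time = v/a = 32.6000 / 6.468 = 5.040 s.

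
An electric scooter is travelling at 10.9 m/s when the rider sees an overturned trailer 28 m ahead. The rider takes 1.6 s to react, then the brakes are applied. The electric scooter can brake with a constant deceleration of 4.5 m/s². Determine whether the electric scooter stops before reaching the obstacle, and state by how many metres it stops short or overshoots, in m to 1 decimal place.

No — it overshoots by 2.6 m

Reaction distance = 10.9000 × 1.6 = 17.440 m.
Braking distance = v²/(2a) = 118.810 / 9.000 = 13.201 m.
Total stopping distance = 17.440 + 13.201 = 30.641 m, vs 28 m available — it cannot stop in time and overshoots by 30.641 − 28 = 2.641 m.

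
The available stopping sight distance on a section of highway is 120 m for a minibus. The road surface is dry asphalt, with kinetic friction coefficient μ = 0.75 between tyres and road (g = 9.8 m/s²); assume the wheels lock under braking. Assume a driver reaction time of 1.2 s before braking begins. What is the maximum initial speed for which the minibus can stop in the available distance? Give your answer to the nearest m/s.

Maximum speed ≈ 34 m/s

a = μg = 0.75 × 9.8 = 7.350 m/s².
Stopping distance: v·t_r + v²/(2a) = 120 with t_r = 1.2 s and a = 7.350 m/s².
So v² + 17.640 v − 1764.00 = 0.
Positive root: v = −a·t_r + √((a·t_r)² + 2a·d) = −8.820 + √(77.792 + 1764.00) = 34.0961 m/s.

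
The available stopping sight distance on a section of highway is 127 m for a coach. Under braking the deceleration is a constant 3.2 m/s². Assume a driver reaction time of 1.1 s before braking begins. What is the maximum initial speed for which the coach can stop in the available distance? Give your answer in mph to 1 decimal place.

Stopping distance: v·t_r + v²/(2a) = 127 with t_r = 1.1 s and a = 3.200 m/s².
So v² + 7.040 v − 812.80 = 0.
Positive root: v = −a·t_r + √((a·t_r)² + 2a·d) = −3.520 + √(12.390 + 812.80) = 25.2061 m/s.
25.2061 m/s ÷ 0.44704 = 56.384 mph.

Maximum speed ≈ 56.4 mph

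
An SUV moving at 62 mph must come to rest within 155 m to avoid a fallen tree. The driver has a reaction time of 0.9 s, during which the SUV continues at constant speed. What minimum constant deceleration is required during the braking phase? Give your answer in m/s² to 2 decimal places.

62 mph × 0.44704 = 27.7165 m/s.
Distance covered during reaction = 27.7165 × 0.9 = 24.945 m.
Distance available for braking: 155 − 24.945 = 130.055 m.
v² = 2a·d ⇒ a = v²/(2d) = 27.7165² / (2 × 130.055) = 768.204 / 260.110 = 2.9534 m/s².

Required deceleration ≈ 2.95 m/s²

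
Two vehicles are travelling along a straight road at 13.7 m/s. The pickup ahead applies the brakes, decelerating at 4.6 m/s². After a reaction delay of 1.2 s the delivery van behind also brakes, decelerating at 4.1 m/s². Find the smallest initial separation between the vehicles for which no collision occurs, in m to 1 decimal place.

Minimum gap ≈ 18.9 m

Leader travels v²/(2a_L) = 187.690 / 9.200 = 20.401 m before stopping.
Follower covers v·t_r = 13.7000 × 1.2 = 16.440 m while reacting, then v²/(2a_F) = 187.690 / 8.200 = 22.889 m while braking, for a total of 16.440 + 22.889 = 39.329 m.
Since a_F ≤ a_L and the follower starts braking later, the follower is never slower than the leader, so the closest approach is when both have stopped.
Minimum gap = 39.329 − 20.401 = 18.928 m.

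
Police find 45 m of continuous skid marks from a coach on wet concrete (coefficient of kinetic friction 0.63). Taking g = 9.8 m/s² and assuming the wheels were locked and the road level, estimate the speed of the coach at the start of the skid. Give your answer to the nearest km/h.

Deceleration a = μg = 0.63 × 9.8 = 6.174 m/s².
v = √(2a·d) = √(2 × 6.174 × 45) = √555.660 = 23.5724 m/s.
= 23.5724 × 3.6 = 84.861 km/h.

Initial speed ≈ 85 km/h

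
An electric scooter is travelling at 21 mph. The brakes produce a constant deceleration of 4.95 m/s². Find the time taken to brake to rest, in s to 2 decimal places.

21 mph × 0.44704 = 9.3878 m/s.
Braking time = v/a = 9.3878 / 4.950 = 1.897 s.

Braking time ≈ 1.90 s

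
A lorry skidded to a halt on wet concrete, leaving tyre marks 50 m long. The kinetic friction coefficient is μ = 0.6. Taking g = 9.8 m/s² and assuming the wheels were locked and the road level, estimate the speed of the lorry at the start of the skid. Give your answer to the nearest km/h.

Deceleration a = μg = 0.6 × 9.8 = 5.880 m/s².
v = √(2a·d) = √(2 × 5.880 × 50) = √588.000 = 24.2487 m/s.
= 24.2487 × 3.6 = 87.295 km/h.

Initial speed ≈ 87 km/h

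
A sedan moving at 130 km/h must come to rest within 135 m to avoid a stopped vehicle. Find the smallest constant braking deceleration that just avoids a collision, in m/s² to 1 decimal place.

130 km/h ÷ 3.6 = 36.1111 m/s.
v² = 2a·d ⇒ a = v²/(2d) = 36.1111² / (2 × 135.000) = 1304.012 / 270.000 = 4.8297 m/s².

Required deceleration ≈ 4.8 m/s²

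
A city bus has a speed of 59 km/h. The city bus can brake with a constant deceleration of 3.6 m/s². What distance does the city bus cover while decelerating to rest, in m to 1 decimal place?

Braking distance ≈ 37.3 m

59 km/h ÷ 3.6 = 16.3889 m/s.
Braking distance = v²/(2a) = 16.3889² / (2 × 3.600) = 268.596 / 7.200 = 37.305 m.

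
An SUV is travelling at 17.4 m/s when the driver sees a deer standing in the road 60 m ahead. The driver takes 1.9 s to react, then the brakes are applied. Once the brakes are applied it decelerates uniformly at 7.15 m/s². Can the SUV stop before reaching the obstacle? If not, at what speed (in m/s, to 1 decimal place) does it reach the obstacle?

Reaction distance = 17.4000 × 1.9 = 33.060 m.
Braking distance = v²/(2a) = 302.760 / 14.300 = 21.172 m.
Total stopping distance = 33.060 + 21.172 = 54.232 m, vs 60 m available — it stops with 60 − 54.232 = 5.768 m to spare.

Yes — it stops about 5.8 m short of the obstacle, so it never reaches it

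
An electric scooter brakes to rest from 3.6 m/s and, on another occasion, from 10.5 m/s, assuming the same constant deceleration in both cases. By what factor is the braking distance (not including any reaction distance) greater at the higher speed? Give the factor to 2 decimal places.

Braking distance d = v²/(2a), so with a fixed, d ∝ v².
Factor = (10.5/3.6)² = 2.9167² = 8.5071.

Factor ≈ 8.51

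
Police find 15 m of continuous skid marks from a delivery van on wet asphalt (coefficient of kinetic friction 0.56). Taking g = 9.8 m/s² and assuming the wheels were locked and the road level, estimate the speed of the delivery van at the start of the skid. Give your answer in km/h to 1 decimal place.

Initial speed ≈ 46.2 km/h

Deceleration a = μg = 0.56 × 9.8 = 5.488 m/s².
v = √(2a·d) = √(2 × 5.488 × 15) = √164.640 = 12.8312 m/s.
= 12.8312 × 3.6 = 46.192 km/h.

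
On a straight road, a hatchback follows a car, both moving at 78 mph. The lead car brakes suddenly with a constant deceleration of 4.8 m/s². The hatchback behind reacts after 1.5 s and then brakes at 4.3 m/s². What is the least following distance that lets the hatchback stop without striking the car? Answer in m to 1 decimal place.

Minimum gap ≈ 67.0 m

78 mph × 0.44704 = 34.8691 m/s.
Leader travels v²/(2a_L) = 1215.854 / 9.600 = 126.651 m before stopping.
Follower covers v·t_r = 34.8691 × 1.5 = 52.304 m while reacting, then v²/(2a_F) = 1215.854 / 8.600 = 141.378 m while braking, for a total of 52.304 + 141.378 = 193.682 m.
Since a_F ≤ a_L and the follower starts braking later, the follower is never slower than the leader, so the closest approach is when both have stopped.
Minimum gap = 193.682 − 126.651 = 67.031 m.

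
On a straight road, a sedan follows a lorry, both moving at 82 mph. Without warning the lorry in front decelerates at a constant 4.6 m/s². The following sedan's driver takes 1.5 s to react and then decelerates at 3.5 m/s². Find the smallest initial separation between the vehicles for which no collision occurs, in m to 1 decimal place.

Minimum gap ≈ 100.9 m

82 mph × 0.44704 = 36.6573 m/s.
Leader travels v²/(2a_L) = 1343.758 / 9.200 = 146.061 m before stopping.
Follower covers v·t_r = 36.6573 × 1.5 = 54.986 m while reacting, then v²/(2a_F) = 1343.758 / 7.000 = 191.965 m while braking, for a total of 54.986 + 191.965 = 246.951 m.
Since a_F ≤ a_L and the follower starts braking later, the follower is never slower than the leader, so the closest approach is when both have stopped.
Minimum gap = 246.951 − 146.061 = 100.890 m.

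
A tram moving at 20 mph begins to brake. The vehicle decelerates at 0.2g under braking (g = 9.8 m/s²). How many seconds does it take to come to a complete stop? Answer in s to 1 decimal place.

Braking time ≈ 4.6 s

20 mph × 0.44704 = 8.9408 m/s.
a = 0.2 × 9.8 = 1.960 m/s².
Braking time = v/a = 8.9408 / 1.960 = 4.562 s.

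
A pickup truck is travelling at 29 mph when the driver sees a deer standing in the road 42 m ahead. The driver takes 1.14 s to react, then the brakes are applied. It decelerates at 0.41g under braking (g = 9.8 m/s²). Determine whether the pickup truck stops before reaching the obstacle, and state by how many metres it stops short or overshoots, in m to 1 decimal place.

29 mph × 0.44704 = 12.9642 m/s.
a = 0.41 × 9.8 = 4.018 m/s².
Reaction distance = 12.9642 × 1.14 = 14.779 m.
Braking distance = v²/(2a) = 168.070 / 8.036 = 20.915 m.
Total stopping distance = 14.779 + 20.915 = 35.694 m, vs 42 m available — it stops with 42 − 35.694 = 6.306 m to spare.

Yes — it stops 6.3 m short of the obstacle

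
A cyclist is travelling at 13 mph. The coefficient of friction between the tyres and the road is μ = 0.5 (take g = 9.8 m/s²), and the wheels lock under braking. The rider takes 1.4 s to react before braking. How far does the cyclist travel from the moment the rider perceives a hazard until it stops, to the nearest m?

Total stopping distance ≈ 12 m

13 mph × 0.44704 = 5.8115 m/s.
a = μg = 0.5 × 9.8 = 4.900 m/s².
Reaction distance = v·t_r = 5.8115 × 1.4 = 8.136 m.
Braking distance = v²/(2a) = 5.8115² / (2 × 4.900) = 33.774 / 9.800 = 3.446 m.
Total = 8.136 + 3.446 = 11.582 m.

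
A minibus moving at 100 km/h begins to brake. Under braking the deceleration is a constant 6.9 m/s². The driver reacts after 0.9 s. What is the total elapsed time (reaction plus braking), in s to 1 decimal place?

Total time ≈ 4.9 s

100 km/h ÷ 3.6 = 27.7778 m/s.
Braking time = v/a = 27.7778 / 6.900 = 4.026 s.
Total = 0.9 + 4.026 = 4.926 s.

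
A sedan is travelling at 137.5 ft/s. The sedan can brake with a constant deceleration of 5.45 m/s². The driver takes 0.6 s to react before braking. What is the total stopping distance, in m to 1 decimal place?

Total stopping distance ≈ 186.3 m

137.5 ft/s × 0.3048 = 41.9100 m/s.
Reaction distance = v·t_r = 41.9100 × 0.6 = 25.146 m.
Braking distance = v²/(2a) = 41.9100² / (2 × 5.450) = 1756.448 / 10.900 = 161.142 m.
Total = 25.146 + 161.142 = 186.288 m.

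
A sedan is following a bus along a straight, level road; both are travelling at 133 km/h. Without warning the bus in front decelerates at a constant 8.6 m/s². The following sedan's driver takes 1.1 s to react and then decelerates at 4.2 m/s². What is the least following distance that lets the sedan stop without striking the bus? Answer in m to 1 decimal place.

Minimum gap ≈ 123.8 m

133 km/h ÷ 3.6 = 36.9444 m/s.
Leader travels v²/(2a_L) = 1364.889 / 17.200 = 79.354 m before stopping.
Follower covers v·t_r = 36.9444 × 1.1 = 40.639 m while reacting, then v²/(2a_F) = 1364.889 / 8.400 = 162.487 m while braking, for a total of 40.639 + 162.487 = 203.126 m.
Since a_F ≤ a_L and the follower starts braking later, the follower is never slower than the leader, so the closest approach is when both have stopped.
Minimum gap = 203.126 − 79.354 = 123.772 m.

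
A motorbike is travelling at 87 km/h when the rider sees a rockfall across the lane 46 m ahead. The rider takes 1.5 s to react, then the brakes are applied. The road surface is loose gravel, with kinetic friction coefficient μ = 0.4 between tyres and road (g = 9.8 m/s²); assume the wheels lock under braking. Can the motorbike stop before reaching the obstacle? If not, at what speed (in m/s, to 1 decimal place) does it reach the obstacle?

87 km/h ÷ 3.6 = 24.1667 m/s.
a = μg = 0.4 × 9.8 = 3.920 m/s².
Reaction distance = 24.1667 × 1.5 = 36.250 m.
Braking distance needed to stop: v²/(2a) = 584.029 / 7.840 = 74.493 m, so total needed = 36.250 + 74.493 = 110.743 m > 46 m — it cannot stop.
Distance remaining when braking begins: 46 − 36.250 = 9.750 m.
v² = v₀² − 2a·d = 584.029 − 2 × 3.920 × 9.750 = 507.589 m²/s².
v = √507.589 = 22.530 m/s.

No — it strikes the obstacle at 22.5 m/s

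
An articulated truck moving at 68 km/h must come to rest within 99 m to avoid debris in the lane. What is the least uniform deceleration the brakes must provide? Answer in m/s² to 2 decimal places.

68 km/h ÷ 3.6 = 18.8889 m/s.
v² = 2a·d ⇒ a = v²/(2d) = 18.8889² / (2 × 99.000) = 356.791 / 198.000 = 1.8020 m/s².

Required deceleration ≈ 1.80 m/s²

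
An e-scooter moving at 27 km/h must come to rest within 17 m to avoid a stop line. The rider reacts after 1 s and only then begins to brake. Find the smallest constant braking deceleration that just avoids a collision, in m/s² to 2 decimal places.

27 km/h ÷ 3.6 = 7.5000 m/s.
Distance covered during reaction = 7.5000 × 1 = 7.500 m.
Distance available for braking: 17 − 7.500 = 9.500 m.
v² = 2a·d ⇒ a = v²/(2d) = 7.5000² / (2 × 9.500) = 56.250 / 19.000 = 2.9605 m/s².

Required deceleration ≈ 2.96 m/s²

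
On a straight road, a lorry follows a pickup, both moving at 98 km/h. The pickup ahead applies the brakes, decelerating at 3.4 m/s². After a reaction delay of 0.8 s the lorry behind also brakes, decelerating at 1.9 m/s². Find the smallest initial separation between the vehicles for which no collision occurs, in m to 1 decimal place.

98 km/h ÷ 3.6 = 27.2222 m/s.
Leader travels v²/(2a_L) = 741.048 / 6.800 = 108.978 m before stopping.
Follower covers v·t_r = 27.2222 × 0.8 = 21.778 m while reacting, then v²/(2a_F) = 741.048 / 3.800 = 195.013 m while braking, for a total of 21.778 + 195.013 = 216.791 m.
Since a_F ≤ a_L and the follower starts braking later, the follower is never slower than the leader, so the closest approach is when both have stopped.
Minimum gap = 216.791 − 108.978 = 107.813 m.

Minimum gap ≈ 107.8 m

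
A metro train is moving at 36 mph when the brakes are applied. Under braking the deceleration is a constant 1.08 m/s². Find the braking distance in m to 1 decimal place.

Braking distance ≈ 119.9 m

36 mph × 0.44704 = 16.0934 m/s.
Braking distance = v²/(2a) = 16.0934² / (2 × 1.080) = 258.998 / 2.160 = 119.906 m.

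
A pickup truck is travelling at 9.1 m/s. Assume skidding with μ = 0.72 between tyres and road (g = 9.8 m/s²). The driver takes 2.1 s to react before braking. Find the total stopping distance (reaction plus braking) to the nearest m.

a = μg = 0.72 × 9.8 = 7.056 m/s².
Reaction distance = v·t_r = 9.1000 × 2.1 = 19.110 m.
Braking distance = v²/(2a) = 9.1000² / (2 × 7.056) = 82.810 / 14.112 = 5.868 m.
Total = 19.110 + 5.868 = 24.978 m.

Total stopping distance ≈ 25 m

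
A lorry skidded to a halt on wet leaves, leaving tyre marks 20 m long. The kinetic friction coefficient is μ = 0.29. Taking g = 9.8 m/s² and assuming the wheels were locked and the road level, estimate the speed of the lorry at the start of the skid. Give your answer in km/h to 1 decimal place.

Initial speed ≈ 38.4 km/h

Deceleration a = μg = 0.29 × 9.8 = 2.842 m/s².
v = √(2a·d) = √(2 × 2.842 × 20) = √113.680 = 10.6621 m/s.
= 10.6621 × 3.6 = 38.384 km/h.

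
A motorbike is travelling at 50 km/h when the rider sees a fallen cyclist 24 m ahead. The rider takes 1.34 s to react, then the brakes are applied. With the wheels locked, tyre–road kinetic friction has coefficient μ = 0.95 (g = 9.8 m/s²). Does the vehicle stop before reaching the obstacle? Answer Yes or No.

50 km/h ÷ 3.6 = 13.8889 m/s.
a = μg = 0.95 × 9.8 = 9.310 m/s².
Reaction distance = 13.8889 × 1.34 = 18.611 m.
Braking distance = v²/(2a) = 192.902 / 18.620 = 10.360 m.
Total stopping distance = 18.611 + 10.360 = 28.971 m, vs 24 m available — it cannot stop in time and overshoots by 28.971 − 24 = 4.971 m.

No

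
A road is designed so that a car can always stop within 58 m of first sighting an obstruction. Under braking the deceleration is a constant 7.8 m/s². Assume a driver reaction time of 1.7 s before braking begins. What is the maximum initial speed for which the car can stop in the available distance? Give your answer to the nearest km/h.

Maximum speed ≈ 71 km/h

Stopping distance: v·t_r + v²/(2a) = 58 with t_r = 1.7 s and a = 7.800 m/s².
So v² + 26.520 v − 904.80 = 0.
Positive root: v = −a·t_r + √((a·t_r)² + 2a·d) = −13.260 + √(175.828 + 904.80) = 19.6129 m/s.
19.6129 m/s × 3.6 = 70.606 km/h.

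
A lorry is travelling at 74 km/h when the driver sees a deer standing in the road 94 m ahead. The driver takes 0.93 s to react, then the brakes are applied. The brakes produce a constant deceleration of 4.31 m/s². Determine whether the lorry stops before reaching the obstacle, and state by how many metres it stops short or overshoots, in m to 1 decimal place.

Yes — it stops 25.9 m short of the obstacle

74 km/h ÷ 3.6 = 20.5556 m/s.
Reaction distance = 20.5556 × 0.93 = 19.117 m.
Braking distance = v²/(2a) = 422.533 / 8.620 = 49.018 m.
Total stopping distance = 19.117 + 49.018 = 68.135 m, vs 94 m available — it stops with 94 − 68.135 = 25.865 m to spare.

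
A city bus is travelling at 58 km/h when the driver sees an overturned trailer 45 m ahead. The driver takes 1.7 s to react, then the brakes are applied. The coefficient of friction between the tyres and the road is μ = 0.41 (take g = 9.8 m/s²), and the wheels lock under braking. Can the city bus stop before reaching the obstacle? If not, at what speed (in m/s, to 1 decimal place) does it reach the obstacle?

No — it strikes the obstacle at 10.9 m/s

58 km/h ÷ 3.6 = 16.1111 m/s.
a = μg = 0.41 × 9.8 = 4.018 m/s².
Reaction distance = 16.1111 × 1.7 = 27.389 m.
Braking distance needed to stop: v²/(2a) = 259.568 / 8.036 = 32.301 m, so total needed = 27.389 + 32.301 = 59.690 m > 45 m — it cannot stop.
Distance remaining when braking begins: 45 − 27.389 = 17.611 m.
v² = v₀² − 2a·d = 259.568 − 2 × 4.018 × 17.611 = 118.046 m²/s².
v = √118.046 = 10.865 m/s.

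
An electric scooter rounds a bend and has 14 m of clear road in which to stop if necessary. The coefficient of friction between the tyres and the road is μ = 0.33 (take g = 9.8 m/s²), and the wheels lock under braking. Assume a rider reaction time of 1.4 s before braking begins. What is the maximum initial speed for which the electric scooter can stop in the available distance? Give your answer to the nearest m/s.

a = μg = 0.33 × 9.8 = 3.234 m/s².
Stopping distance: v·t_r + v²/(2a) = 14 with t_r = 1.4 s and a = 3.234 m/s².
So v² + 9.055 v − 90.55 = 0.
Positive root: v = −a·t_r + √((a·t_r)² + 2a·d) = −4.528 + √(20.503 + 90.55) = 6.0102 m/s.

Maximum speed ≈ 6 m/s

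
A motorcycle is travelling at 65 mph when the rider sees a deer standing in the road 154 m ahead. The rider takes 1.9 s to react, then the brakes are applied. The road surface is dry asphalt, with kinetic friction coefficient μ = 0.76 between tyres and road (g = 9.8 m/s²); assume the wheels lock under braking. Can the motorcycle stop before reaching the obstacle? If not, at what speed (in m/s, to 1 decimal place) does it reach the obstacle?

Yes — it stops about 42.1 m short of the obstacle, so it never reaches it

65 mph × 0.44704 = 29.0576 m/s.
a = μg = 0.76 × 9.8 = 7.448 m/s².
Reaction distance = 29.0576 × 1.9 = 55.209 m.
Braking distance = v²/(2a) = 844.344 / 14.896 = 56.683 m.
Total stopping distance = 55.209 + 56.683 = 111.892 m, vs 154 m available — it stops with 154 − 111.892 = 42.108 m to spare.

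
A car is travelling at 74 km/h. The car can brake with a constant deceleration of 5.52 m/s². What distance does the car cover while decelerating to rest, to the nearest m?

74 km/h ÷ 3.6 = 20.5556 m/s.
Braking distance = v²/(2a) = 20.5556² / (2 × 5.520) = 422.533 / 11.040 = 38.273 m.

Braking distance ≈ 38 m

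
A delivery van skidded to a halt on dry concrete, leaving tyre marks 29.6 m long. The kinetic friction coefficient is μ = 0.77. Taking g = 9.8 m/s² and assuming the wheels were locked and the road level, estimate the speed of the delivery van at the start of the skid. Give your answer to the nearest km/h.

Initial speed ≈ 76 km/h

Deceleration a = μg = 0.77 × 9.8 = 7.546 m/s².
v = √(2a·d) = √(2 × 7.546 × 29.6) = √446.723 = 21.1358 m/s.
= 21.1358 × 3.6 = 76.089 km/h.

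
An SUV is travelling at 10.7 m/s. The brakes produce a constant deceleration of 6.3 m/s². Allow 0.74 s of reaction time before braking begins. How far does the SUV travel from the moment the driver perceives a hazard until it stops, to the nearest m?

Total stopping distance ≈ 17 m

Reaction distance = v·t_r = 10.7000 × 0.74 = 7.918 m.
Braking distance = v²/(2a) = 10.7000² / (2 × 6.300) = 114.490 / 12.600 = 9.087 m.
Total = 7.918 + 9.087 = 17.005 m.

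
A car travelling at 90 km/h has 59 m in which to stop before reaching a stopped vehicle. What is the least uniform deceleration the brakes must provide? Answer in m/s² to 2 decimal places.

90 km/h ÷ 3.6 = 25.0000 m/s.
v² = 2a·d ⇒ a = v²/(2d) = 25.0000² / (2 × 59.000) = 625.000 / 118.000 = 5.2966 m/s².

Required deceleration ≈ 5.30 m/s²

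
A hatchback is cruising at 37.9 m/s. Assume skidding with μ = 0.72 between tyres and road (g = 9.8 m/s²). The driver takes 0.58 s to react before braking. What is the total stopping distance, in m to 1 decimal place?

a = μg = 0.72 × 9.8 = 7.056 m/s².
Reaction distance = v·t_r = 37.9000 × 0.58 = 21.982 m.
Braking distance = v²/(2a) = 37.9000² / (2 × 7.056) = 1436.410 / 14.112 = 101.786 m.
Total = 21.982 + 101.786 = 123.768 m.

Total stopping distance ≈ 123.8 m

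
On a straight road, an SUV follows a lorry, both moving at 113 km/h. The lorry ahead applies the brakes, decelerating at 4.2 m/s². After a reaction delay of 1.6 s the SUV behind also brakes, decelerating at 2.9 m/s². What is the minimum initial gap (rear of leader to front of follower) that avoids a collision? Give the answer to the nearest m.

113 km/h ÷ 3.6 = 31.3889 m/s.
Leader travels v²/(2a_L) = 985.263 / 8.400 = 117.293 m before stopping.
Follower covers v·t_r = 31.3889 × 1.6 = 50.222 m while reacting, then v²/(2a_F) = 985.263 / 5.800 = 169.873 m while braking, for a total of 50.222 + 169.873 = 220.095 m.
Since a_F ≤ a_L and the follower starts braking later, the follower is never slower than the leader, so the closest approach is when both have stopped.
Minimum gap = 220.095 − 117.293 = 102.802 m.

Minimum gap ≈ 103 m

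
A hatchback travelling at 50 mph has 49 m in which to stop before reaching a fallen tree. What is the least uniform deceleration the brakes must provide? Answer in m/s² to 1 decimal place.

50 mph × 0.44704 = 22.3520 m/s.
v² = 2a·d ⇒ a = v²/(2d) = 22.3520² / (2 × 49.000) = 499.612 / 98.000 = 5.0981 m/s².

Required deceleration ≈ 5.1 m/s²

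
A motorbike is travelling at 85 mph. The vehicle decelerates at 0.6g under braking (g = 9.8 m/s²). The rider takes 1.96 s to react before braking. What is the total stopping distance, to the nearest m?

85 mph × 0.44704 = 37.9984 m/s.
a = 0.6 × 9.8 = 5.880 m/s².
Reaction distance = v·t_r = 37.9984 × 1.96 = 74.477 m.
Braking distance = v²/(2a) = 37.9984² / (2 × 5.880) = 1443.878 / 11.760 = 122.779 m.
Total = 74.477 + 122.779 = 197.256 m.

Total stopping distance ≈ 197 m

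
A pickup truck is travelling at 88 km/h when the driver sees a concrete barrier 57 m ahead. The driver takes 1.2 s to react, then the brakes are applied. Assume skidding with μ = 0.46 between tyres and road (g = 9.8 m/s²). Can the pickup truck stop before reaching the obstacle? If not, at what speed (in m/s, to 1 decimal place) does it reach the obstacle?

88 km/h ÷ 3.6 = 24.4444 m/s.
a = μg = 0.46 × 9.8 = 4.508 m/s².
Reaction distance = 24.4444 × 1.2 = 29.333 m.
Braking distance needed to stop: v²/(2a) = 597.529 / 9.016 = 66.274 m, so total needed = 29.333 + 66.274 = 95.607 m > 57 m — it cannot stop.
Distance remaining when braking begins: 57 − 29.333 = 27.667 m.
v² = v₀² − 2a·d = 597.529 − 2 × 4.508 × 27.667 = 348.083 m²/s².
v = √348.083 = 18.657 m/s.

No — it strikes the obstacle at 18.7 m/s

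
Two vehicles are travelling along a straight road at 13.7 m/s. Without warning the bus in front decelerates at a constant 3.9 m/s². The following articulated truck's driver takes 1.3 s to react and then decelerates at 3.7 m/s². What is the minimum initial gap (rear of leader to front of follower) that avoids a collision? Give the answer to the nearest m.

Minimum gap ≈ 19 m

Leader travels v²/(2a_L) = 187.690 / 7.800 = 24.063 m before stopping.
Follower covers v·t_r = 13.7000 × 1.3 = 17.810 m while reacting, then v²/(2a_F) = 187.690 / 7.400 = 25.364 m while braking, for a total of 17.810 + 25.364 = 43.174 m.
Since a_F ≤ a_L and the follower starts braking later, the follower is never slower than the leader, so the closest approach is when both have stopped.
Minimum gap = 43.174 − 24.063 = 19.111 m.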